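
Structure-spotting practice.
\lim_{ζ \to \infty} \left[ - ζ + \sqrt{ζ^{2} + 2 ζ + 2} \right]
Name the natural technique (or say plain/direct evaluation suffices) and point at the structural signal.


Method: conjugate multiplication — neither \sqrt{ζ^{2} + 2 ζ + 2} nor ζ converges alone, so rewrite their difference as a conjugate-rationalized quotient first.


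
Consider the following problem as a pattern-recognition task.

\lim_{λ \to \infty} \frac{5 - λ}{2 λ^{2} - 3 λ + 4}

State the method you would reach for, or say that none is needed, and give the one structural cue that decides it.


Method: dominant-term comparison — growth-rate triage: the leading powers of λ decide the limit, everything else is noise. Viewed as a single quotient this is an ∞/∞ form — an at-infinity application of l'Hôpital's rule would also resolve it; comparing leading growth reads the answer without differentiating.


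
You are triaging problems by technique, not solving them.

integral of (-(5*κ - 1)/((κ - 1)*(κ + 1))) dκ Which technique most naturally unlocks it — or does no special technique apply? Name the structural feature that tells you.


Best approach: partial fractions — a proper rational integrand whose denominator splits into simpler factors — decompose into partial fractions first.


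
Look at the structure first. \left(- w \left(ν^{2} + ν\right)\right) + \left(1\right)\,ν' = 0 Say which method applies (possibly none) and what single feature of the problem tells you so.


Method: separation of variables — solved for the derivative, the right side factors as w times ν^{2} + ν — all w-dependence separates from all ν-dependence. A Bernoulli substitution applies to this equation as given; separation takes the same equation in its displayed form.


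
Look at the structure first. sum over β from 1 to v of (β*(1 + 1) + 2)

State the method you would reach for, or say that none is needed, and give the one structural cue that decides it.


Diagnosis: no special technique — no cancellation, no constant ratio, no binomial weights — just polynomial terms summed directly.


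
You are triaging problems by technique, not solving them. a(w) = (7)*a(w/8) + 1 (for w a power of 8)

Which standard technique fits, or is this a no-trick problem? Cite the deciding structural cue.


Verdict: the master substitution — the argument contracts 8-fold per step: reindex w exponentially and solve the linear recurrence in the new index.


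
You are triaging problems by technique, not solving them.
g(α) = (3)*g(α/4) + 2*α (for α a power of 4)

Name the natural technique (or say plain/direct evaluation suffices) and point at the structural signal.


Technique: the master substitution — the argument α/4 divides the index by 4; the standard α = 4^m substitution converts it to a constant-shift recurrence.


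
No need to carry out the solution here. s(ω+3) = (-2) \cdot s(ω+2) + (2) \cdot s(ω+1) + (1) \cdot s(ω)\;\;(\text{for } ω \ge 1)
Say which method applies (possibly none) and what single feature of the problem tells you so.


Diagnosis: the characteristic-root method — shift-invariance with fixed coefficients calls for exponential trials; the characteristic polynomial finds every r^ω.


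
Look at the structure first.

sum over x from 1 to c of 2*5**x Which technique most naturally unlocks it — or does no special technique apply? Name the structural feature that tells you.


Technique: the geometric series formula — term-over-term division gives 5 every time — index-free ratio, geometric sum formula applies.


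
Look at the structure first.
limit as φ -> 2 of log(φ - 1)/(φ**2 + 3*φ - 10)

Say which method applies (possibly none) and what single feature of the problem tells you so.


Verdict: l'Hôpital's rule (0/0) — numerator and denominator both vanish at 2 — a genuine 0/0 form, which is exactly when l'Hôpital applies. Known elementary limits would finish this too — the rule just bypasses the case analysis.


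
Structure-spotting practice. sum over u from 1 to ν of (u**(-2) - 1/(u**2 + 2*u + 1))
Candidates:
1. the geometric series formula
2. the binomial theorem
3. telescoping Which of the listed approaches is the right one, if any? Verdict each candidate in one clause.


Technique: telescoping — write out three consecutive terms and watch the interior cancel: the advanced copy one term subtracts reappears as the very next term's leading piece, pair after pair.
- the geometric series formula: dividing successive terms gives an index-dependent quantity, not a constant.
- the binomial theorem — there is no pair of bases whose matched powers would reassemble into a single binomial power.
- telescoping: applies; the problem has the shape this method handles.


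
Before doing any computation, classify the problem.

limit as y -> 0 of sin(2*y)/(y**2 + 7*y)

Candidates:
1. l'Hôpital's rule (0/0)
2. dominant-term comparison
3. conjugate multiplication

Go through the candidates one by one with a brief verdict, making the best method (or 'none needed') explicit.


Diagnosis: l'Hôpital's rule (0/0) — the 0/0 form at 0 is the signature situation for l'Hôpital's rule. The standard small-argument limits would also carry it; the rule is the systematic route.
- l'Hôpital's rule (0/0): applicable, and directly so.
- dominant-term comparison — this is not a rational comparison of growth rates at infinity.
- conjugate multiplication: no divergent radical difference is present for a conjugate pair to cancel.


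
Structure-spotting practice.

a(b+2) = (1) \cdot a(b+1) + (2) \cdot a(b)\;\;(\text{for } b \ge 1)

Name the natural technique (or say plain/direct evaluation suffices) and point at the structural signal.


Best approach: the characteristic-root method — shift-invariance with fixed coefficients calls for exponential trials; the characteristic polynomial finds every r^b.


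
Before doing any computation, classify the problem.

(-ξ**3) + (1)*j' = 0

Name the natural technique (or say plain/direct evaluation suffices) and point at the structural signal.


Method: no special technique — the slope is a function of ξ alone, so integrate both sides directly.


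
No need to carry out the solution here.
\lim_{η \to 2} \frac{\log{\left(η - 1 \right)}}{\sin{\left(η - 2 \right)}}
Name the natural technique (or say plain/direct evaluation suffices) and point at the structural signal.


Diagnosis: l'Hôpital's rule (0/0) — the 0/0 form at 2 is the signature situation for l'Hôpital's rule. A local series expansion at the point resolves it as well; the rule is the packaged version of that step.


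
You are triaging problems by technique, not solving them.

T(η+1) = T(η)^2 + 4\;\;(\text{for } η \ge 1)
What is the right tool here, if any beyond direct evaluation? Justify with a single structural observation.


Verdict: no special technique — the new term depends nonlinearly on the old ones, which disqualifies every superposition-based technique.


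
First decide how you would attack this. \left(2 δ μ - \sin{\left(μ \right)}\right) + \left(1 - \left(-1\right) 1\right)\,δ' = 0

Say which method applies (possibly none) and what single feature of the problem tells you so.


Technique: a linear integrating factor — the unknown enters only to the first power against a nonzero forcing term — the integrating-factor template applies directly.


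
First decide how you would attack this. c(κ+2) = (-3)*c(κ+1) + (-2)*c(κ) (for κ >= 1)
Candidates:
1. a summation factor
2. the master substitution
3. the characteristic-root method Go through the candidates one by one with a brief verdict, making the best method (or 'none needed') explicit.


Best approach: the characteristic-root method — try a geometric ansatz r^κ: constant coefficients turn the recurrence into one polynomial equation in r.
- a summation factor: the recurrence reaches back more than one step, outside the first-order family a summation factor normalizes.
- the master substitution — the recursion shifts the index rather than dividing it.
- the characteristic-root method: yes — fits the structure here.


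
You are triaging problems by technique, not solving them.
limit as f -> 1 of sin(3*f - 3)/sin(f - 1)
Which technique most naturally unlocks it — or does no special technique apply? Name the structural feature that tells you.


Technique: l'Hôpital's rule (0/0) — the 0/0 form at 1 is the signature situation for l'Hôpital's rule. One could equally expand both pieces locally and compare leading terms; the rule does that in one stroke.


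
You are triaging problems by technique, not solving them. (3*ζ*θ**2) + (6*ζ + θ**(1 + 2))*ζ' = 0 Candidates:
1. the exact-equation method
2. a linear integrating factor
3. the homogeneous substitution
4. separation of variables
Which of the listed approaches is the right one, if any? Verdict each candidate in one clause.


Method: the exact-equation method — because the two cross partials coincide, the form is conservative as written — recover its potential in (θ, ζ).
- the exact-equation method: applicable, and directly so.
- a linear integrating factor: a nonlinear term in the unknown puts this outside the integrating-factor template.
- the homogeneous substitution — the ratio substitution does not collapse this equation.
- separation of variables: the two dependences are entangled, not a clean product of one-variable pieces.


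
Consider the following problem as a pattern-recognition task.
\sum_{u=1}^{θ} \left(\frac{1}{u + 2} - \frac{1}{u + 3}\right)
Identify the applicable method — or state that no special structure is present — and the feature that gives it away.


Verdict: telescoping — the generic term is a one-step difference of \frac{1}{u + 2}, so partial sums shortcut to endpoint evaluation.


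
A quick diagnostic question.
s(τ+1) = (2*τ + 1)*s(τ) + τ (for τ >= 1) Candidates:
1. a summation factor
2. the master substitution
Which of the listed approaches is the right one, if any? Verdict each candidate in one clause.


Verdict: a summation factor — rescale the sequence by the product of the weights 2*τ + 1 so far — the recurrence collapses to a plain running sum.
- a summation factor: applies; the problem has the shape this method handles.
- the master substitution — there is no divide-the-index recursive argument.


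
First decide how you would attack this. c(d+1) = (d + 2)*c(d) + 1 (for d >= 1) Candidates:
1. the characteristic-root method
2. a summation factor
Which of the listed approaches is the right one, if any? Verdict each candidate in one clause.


Technique: a summation factor — the coefficient d + 2 drifts with the index, so no fixed root exists; normalizing by the cumulative product telescopes it.
- the characteristic-root method: the coefficients vary with the index, breaking the constant-coefficient structure the method needs.
- a summation factor — a fit — the right tool for this form.


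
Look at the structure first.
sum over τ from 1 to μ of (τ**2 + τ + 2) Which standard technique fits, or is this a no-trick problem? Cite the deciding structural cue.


Verdict: no special technique — constant-multiple powers of τ with no cancellation partners and no common ratio — use the standard power-sum formulas.


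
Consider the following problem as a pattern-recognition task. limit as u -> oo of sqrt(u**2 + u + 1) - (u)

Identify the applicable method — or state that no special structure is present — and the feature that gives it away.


Best approach: conjugate multiplication — neither sqrt(u**2 + u + 1) nor u converges alone, so rewrite their difference as a conjugate-rationalized quotient first.


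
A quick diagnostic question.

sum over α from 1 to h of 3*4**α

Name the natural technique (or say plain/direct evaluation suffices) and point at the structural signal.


Diagnosis: the geometric series formula — each summand is the previous one scaled by 4; that constant multiplier is itself the geometric structure.


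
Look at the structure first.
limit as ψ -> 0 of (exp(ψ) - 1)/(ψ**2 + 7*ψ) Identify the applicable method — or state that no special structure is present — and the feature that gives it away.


Best approach: l'Hôpital's rule (0/0) — both numerator and denominator vanish at 0: the genuine 0/0 indeterminate that l'Hôpital exists for. The standard small-argument limits would also carry it; the rule is the systematic route.


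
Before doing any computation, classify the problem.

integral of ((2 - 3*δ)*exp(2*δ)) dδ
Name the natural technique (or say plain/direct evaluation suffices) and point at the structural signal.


Diagnosis: integration by parts — a polynomial factor 2 - 3*δ multiplies exp(2*δ); differentiating 2 - 3*δ lowers its degree while exp(2*δ) integrates cleanly, so parts wins.


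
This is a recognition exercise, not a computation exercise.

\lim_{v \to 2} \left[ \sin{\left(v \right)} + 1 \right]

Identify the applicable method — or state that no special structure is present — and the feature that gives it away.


Method: no special technique — no zero denominators, no indeterminate clash at 2 — substitute and read off the value.


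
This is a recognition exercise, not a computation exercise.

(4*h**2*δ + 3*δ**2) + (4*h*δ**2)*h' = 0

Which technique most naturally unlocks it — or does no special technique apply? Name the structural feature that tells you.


Technique: the exact-equation method — checking ∂/∂h of 4*h**2*δ + 3*δ**2 against ∂/∂δ of 4*h*δ**2: they match — the equation is exact as it stands.


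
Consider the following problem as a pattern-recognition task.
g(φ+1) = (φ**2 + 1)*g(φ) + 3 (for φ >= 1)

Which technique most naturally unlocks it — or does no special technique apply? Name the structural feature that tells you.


Method: a summation factor — one-term recursion with variable weight φ**2 + 1 is solved by product normalization, not by root-finding.


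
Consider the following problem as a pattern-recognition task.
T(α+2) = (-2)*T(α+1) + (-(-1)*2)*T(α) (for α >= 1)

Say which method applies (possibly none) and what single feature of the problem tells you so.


Technique: the characteristic-root method — this is the constant-coefficient homogeneous case — the whole solution in α reduces to a polynomial's roots.


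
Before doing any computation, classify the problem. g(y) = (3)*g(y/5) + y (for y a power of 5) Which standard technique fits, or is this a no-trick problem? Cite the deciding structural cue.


Technique: the master substitution — treat m = log base 5 of y as the new clock: one recursion step advances m by one while y scales by 5.


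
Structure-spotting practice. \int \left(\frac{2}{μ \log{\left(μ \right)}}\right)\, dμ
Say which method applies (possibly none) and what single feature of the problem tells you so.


Technique: u-substitution — read it as f(\log{\left(μ \right)}) times a constant multiple of d(\log{\left(μ \right)}): one substitution, u = \log{\left(μ \right)}, finishes it.


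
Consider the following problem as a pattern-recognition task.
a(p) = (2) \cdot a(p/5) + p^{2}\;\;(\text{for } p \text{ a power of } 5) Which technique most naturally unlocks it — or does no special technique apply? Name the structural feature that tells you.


Best approach: the master substitution — the argument contracts 5-fold per step: reindex p exponentially and solve the linear recurrence in the new index.


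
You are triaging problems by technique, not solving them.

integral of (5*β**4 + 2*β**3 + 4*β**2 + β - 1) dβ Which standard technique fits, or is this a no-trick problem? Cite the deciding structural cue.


Diagnosis: no special technique — scan for structure and find none: constant multiples of powers of β, integrate directly.


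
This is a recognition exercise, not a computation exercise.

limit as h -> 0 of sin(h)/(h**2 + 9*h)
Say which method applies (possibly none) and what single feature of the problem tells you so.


Verdict: l'Hôpital's rule (0/0) — both numerator and denominator vanish at 0: the genuine 0/0 indeterminate that l'Hôpital exists for. One could equally expand both pieces locally and compare leading terms; the rule does that in one stroke.


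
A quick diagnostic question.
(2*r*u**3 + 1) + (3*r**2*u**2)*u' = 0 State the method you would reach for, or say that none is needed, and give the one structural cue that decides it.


Method: the exact-equation method — check exactness first: here it holds (2*r*u**3 + 1, 3*r**2*u**2 have matching cross partials), so no integrating factor is needed.


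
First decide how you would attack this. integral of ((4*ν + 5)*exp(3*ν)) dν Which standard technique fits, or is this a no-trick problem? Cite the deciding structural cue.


Diagnosis: integration by parts — a polynomial factor 4*ν + 5 multiplies exp(3*ν); differentiating 4*ν + 5 lowers its degree while exp(3*ν) integrates cleanly, so parts wins.


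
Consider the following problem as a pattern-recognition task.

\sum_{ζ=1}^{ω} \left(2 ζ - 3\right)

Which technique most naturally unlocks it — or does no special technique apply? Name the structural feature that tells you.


Technique: no special technique — the summand is a plain polynomial in ζ (expanding first if it arrives factored); standard power-sum formulas evaluate it term by term.


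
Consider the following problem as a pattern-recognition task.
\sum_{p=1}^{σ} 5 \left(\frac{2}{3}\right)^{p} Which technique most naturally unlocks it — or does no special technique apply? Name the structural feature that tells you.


Method: the geometric series formula — check a ratio of consecutive terms: it is \frac{2}{3}, independent of the index, so the geometric formula closes the sum.


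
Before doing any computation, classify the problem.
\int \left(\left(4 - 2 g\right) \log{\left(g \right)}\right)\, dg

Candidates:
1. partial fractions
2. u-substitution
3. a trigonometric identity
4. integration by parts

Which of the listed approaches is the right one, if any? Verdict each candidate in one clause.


Verdict: integration by parts — \log{\left(g \right)} blocks direct integration but differentiates to something rational — parts with the polynomial factor 4 - 2 g as dv.
- partial fractions: the expression is not a ratio of polynomials that decomposes further.
- u-substitution — no subexpression of the integrand serves as a whole-integral substitution inner — individual terms may offer their own, but none carries its derivative as a factor of the full integrand; a working change of variable would have to be constructed from outside the expression.
- a trigonometric identity — with no trigonometric functions present, identity rewriting has no target.
- integration by parts — yes, a natural case for it.


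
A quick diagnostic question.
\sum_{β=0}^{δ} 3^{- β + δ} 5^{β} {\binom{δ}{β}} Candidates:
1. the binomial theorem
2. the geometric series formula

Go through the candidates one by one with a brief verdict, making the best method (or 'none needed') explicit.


Diagnosis: the binomial theorem — terms weighting {\binom{δ}{β}} against matched powers of 5 and 3 reassemble into (5 + 3)^δ by the binomial theorem.
- the binomial theorem — applicable, and directly so.
- the geometric series formula — the ratio of consecutive terms depends on the index.


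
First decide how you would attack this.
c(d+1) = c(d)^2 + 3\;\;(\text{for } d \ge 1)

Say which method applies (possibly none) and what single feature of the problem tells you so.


Technique: no special technique — once the recursion is nonlinear, characteristic roots, master substitutions, and summation factors are all off the table.


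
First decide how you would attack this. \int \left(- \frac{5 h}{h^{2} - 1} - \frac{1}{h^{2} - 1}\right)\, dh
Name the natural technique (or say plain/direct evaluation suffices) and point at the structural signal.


Diagnosis: partial fractions — a proper rational integrand whose denominator splits into simpler factors — decompose into partial fractions first.


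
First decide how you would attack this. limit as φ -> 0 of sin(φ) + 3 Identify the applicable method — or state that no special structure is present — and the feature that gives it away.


Verdict: no special technique — nothing blocks direct substitution at 0: plug in and finish.


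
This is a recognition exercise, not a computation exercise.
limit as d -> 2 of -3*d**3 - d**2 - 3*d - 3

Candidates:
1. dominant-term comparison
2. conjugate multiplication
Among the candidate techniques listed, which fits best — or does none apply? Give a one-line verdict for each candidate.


Diagnosis: no special technique — no vanishing denominator and no indeterminate clash at the point — evaluation is immediate.
- dominant-term comparison: no dominant-degree comparison decides it.
- conjugate multiplication: there is no infinity-minus-infinity radical difference to rationalize.


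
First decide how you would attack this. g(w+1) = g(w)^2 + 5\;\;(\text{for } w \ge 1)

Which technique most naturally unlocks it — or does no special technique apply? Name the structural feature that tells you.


Method: no special technique — nonlinear feedback in the recursion rules out every root- or factor-based technique.


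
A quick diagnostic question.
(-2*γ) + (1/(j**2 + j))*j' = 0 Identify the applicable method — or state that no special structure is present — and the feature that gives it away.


Method: separation of variables — separating collects all j-dependence with the derivative and leaves all γ-dependence opposite: variables separate. Rearranged, this also fits the Bernoulli template directly; separation reads the product structure as given.


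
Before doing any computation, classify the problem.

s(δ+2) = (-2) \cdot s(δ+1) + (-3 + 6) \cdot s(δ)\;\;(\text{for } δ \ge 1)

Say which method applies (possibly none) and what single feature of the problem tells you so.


Method: the characteristic-root method — every coefficient is a fixed number and the forcing is zero — substitute r^δ and read off the root equation.


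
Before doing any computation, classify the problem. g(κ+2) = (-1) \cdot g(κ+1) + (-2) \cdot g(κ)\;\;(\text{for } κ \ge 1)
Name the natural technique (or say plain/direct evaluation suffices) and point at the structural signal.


Method: the characteristic-root method — every coefficient is a fixed number and the forcing is zero — substitute r^κ and read off the root equation.


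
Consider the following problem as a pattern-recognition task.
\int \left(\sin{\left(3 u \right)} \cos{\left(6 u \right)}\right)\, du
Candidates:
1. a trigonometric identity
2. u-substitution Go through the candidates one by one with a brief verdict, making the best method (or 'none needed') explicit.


Best approach: a trigonometric identity — apply product-to-sum to \sin{\left(3 u \right)} \cos{\left(6 u \right)}: two clean single-angle terms replace one awkward product.
- a trigonometric identity — applies; the problem has the shape this method handles.
- u-substitution — no subexpression of the integrand pairs with its own derivative as a factor — individual terms may offer their own substitutions, but any change of variable covering the whole integral would have to be constructed from outside the expression.


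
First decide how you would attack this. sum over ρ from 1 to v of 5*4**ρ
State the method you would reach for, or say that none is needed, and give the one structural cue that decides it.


Method: the geometric series formula — the ratio of consecutive terms is the constant 4, independent of the index — a geometric sum.


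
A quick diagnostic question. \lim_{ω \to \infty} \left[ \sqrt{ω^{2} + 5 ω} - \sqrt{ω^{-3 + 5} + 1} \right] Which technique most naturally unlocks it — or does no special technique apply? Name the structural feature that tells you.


Best approach: conjugate multiplication — an infinity-minus-infinity difference with a surviving radical — multiply by the conjugate to cancel the divergence.


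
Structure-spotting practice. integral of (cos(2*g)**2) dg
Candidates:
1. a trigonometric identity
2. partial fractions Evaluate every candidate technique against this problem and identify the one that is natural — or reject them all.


Technique: a trigonometric identity — reduce cos(2*g)**2 with the power-reduction formula and the integral becomes first-degree trigonometry.
- a trigonometric identity — yes — fits the structure here.
- partial fractions: the expression is not a ratio of polynomials that decomposes further.


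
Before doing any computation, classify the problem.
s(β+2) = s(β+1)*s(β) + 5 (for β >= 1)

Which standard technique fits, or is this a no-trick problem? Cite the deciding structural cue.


Best approach: no special technique — the recurrence is nonlinear in the sequence values; study it directly, no linear machinery applies.


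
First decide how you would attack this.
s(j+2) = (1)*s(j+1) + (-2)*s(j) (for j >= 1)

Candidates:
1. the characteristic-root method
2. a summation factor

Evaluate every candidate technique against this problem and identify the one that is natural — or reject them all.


Best approach: the characteristic-root method — try a geometric ansatz r^j: constant coefficients turn the recurrence into one polynomial equation in r.
- the characteristic-root method — yes, a natural case for it.
- a summation factor — a summation factor telescopes one-step recursions; this one carries higher-order memory.


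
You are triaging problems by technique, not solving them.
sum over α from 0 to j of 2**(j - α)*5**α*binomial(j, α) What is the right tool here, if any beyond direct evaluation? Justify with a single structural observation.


Best approach: the binomial theorem — the binomial coefficients weight matched powers of 5 and 2, which is exactly the expansion of a binomial power.


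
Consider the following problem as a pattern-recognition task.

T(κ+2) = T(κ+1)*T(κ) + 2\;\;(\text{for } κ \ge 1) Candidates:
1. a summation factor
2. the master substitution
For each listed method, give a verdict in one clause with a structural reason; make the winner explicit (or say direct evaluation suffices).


Best approach: no special technique — the map from one term to the next is curved, not linear, so linear closed-form machinery does not attach.
- a summation factor — the recursion is nonlinear — outside the first-order linear family a summation factor addresses.
- the master substitution: the recursion shifts the index rather than dividing it.


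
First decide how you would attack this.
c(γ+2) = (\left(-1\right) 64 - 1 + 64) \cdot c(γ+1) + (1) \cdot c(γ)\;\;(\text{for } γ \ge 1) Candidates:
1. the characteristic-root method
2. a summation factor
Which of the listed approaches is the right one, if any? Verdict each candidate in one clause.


Method: the characteristic-root method — the recurrence treats every index alike (constant coefficients, no forcing) — precisely the regime where r^γ trials close it.
- the characteristic-root method — applies; the problem has the shape this method handles.
- a summation factor — the recurrence reaches back more than one step, outside the first-order family a summation factor normalizes.


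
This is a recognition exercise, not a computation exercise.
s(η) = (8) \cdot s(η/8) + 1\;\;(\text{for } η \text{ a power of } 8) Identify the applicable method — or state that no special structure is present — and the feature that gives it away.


Method: the master substitution — the argument shrinks by the factor 8, so measure the index on a logarithmic scale and the recursion becomes a shift.


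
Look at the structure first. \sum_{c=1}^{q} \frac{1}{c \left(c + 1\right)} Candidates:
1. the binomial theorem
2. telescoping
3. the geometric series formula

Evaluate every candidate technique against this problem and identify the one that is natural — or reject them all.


Verdict: telescoping — one partial-fraction pass turns \frac{1}{c \left(c + 1\right)} into a shifted difference, and shifted differences telescope.
- the binomial theorem — the summand does not match any term pattern of an expanded binomial power.
- telescoping — a fit — the right tool for this form.
- the geometric series formula: the ratio of consecutive terms depends on the index.


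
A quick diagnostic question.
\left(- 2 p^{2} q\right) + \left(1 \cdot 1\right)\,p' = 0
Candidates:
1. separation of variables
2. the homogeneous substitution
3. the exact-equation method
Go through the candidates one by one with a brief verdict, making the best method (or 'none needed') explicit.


Diagnosis: separation of variables — one side of the product carries the independent variable, the other the unknown — the textbook separation shape.
- separation of variables — yes — fits the structure here.
- the homogeneous substitution: rescaling both variables together changes the slope, so no ratio substitution collapses it.
- the exact-equation method — no potential function has this form as its differential, as written.


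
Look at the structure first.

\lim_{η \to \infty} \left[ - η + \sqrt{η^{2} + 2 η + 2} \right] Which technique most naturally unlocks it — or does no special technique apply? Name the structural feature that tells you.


Technique: conjugate multiplication — this difference gives up after one conjugate multiplication — the radical structure cancels against its conjugate.


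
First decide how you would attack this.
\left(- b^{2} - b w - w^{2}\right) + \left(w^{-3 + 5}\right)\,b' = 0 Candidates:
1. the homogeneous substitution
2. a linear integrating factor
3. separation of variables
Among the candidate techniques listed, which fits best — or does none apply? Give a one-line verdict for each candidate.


Diagnosis: the homogeneous substitution — the slope is degree-zero homogeneous: the ratio substitution v = b/w collapses it.
- the homogeneous substitution — a fit — the right tool for this form.
- a linear integrating factor — the unknown enters nonlinearly (through a power, a denominator, or a transcendental function), which the linear integrating-factor recipe cannot absorb as-is — any repair would come from a preliminary substitution, not the factor.
- separation of variables: no division isolates the independent variable from the unknown.


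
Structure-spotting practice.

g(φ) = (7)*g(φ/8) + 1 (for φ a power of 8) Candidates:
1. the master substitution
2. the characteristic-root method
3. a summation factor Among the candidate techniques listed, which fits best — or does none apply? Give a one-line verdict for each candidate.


Diagnosis: the master substitution — the index is divided (φ/8), not shifted — substitute φ = 8^m to straighten it into a shift recurrence.
- the master substitution: yes, a natural case for it.
- the characteristic-root method — a divided-index call is not the fixed-shift linear shape that characteristic roots solve.
- a summation factor: a divided-index call is outside the fixed-shift first-order family a summation factor normalizes.


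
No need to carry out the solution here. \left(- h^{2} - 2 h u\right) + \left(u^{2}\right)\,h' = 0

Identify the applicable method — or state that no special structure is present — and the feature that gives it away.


Diagnosis: the homogeneous substitution — the slope's numerator and denominator have matching total degree, so it depends only on h/u and the ratio substitution collapses it. A Bernoulli substitution is a fair alternative on this equation directly; the homogeneous reading takes it as given.


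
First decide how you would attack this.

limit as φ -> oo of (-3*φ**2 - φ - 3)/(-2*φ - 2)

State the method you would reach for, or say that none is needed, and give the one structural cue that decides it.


Diagnosis: dominant-term comparison — divide by the highest power of φ present: lower-order terms vanish and the dominant ratio remains. l'Hôpital's at-infinity variant applies to the expression viewed as a single quotient; the leading-term comparison is the direct route.


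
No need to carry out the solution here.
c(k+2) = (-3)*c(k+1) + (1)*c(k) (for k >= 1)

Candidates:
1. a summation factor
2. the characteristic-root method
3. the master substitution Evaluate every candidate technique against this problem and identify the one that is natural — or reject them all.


Verdict: the characteristic-root method — the recurrence treats every index alike (constant coefficients, no forcing) — precisely the regime where r^k trials close it.
- a summation factor: the recurrence reaches back more than one step, outside the first-order family a summation factor normalizes.
- the characteristic-root method — applies; the problem has the shape this method handles.
- the master substitution — the recursion shifts the index rather than dividing it.


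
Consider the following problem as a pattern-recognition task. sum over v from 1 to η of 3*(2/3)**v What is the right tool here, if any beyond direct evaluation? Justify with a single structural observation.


Technique: the geometric series formula — term-over-term division gives 2/3 every time — index-free ratio, geometric sum formula applies.


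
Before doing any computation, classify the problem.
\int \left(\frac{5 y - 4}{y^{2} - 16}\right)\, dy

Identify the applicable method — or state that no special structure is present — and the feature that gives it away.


Method: partial fractions — rational integrand, reducible denominator y^{2} - 16: decompose first, integrate second.


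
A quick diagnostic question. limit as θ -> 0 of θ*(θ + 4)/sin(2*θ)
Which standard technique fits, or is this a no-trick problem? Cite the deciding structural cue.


Method: l'Hôpital's rule (0/0) — the 0/0 form at 0 is the signature situation for l'Hôpital's rule. Known elementary limits would finish this too — the rule just bypasses the case analysis.


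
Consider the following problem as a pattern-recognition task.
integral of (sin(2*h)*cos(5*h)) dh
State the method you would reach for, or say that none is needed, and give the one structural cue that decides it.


Method: a trigonometric identity — two sinusoids at different rates multiply in sin(2*h)*cos(5*h); the product-to-sum identity uncouples them.


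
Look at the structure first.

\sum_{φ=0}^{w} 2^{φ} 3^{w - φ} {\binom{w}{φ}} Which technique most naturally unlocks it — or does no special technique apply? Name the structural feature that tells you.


Best approach: the binomial theorem — terms weighting {\binom{w}{φ}} against matched powers of 2 and 3 reassemble into (2 + 3)^w by the binomial theorem.


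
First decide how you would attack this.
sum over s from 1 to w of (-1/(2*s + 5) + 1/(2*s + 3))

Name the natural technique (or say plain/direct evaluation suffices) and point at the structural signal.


Verdict: telescoping — the summand is built as 1/(2*s + 3) minus its own successor — adjacent terms annihilate down the line.


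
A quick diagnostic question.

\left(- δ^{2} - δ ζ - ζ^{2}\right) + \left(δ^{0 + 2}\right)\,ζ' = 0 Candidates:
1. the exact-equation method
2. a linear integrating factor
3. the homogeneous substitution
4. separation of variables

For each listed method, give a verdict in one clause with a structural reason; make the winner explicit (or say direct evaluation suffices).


Technique: the homogeneous substitution — solved for the derivative, the right side is unchanged under scaling δ and ζ together — it depends only on the ratio ζ/δ, so substitute a single ratio variable.
- the exact-equation method — no potential function has this form as its differential, as written.
- a linear integrating factor — the unknown enters nonlinearly (through a power, a denominator, or a transcendental function), which the linear integrating-factor recipe cannot absorb as-is — any repair would come from a preliminary substitution, not the factor.
- the homogeneous substitution: applies; the problem has the shape this method handles.
- separation of variables — the two dependences do not factor apart.


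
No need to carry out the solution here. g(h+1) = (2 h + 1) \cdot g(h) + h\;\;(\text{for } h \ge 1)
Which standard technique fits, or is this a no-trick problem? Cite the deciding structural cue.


Diagnosis: a summation factor — one step of memory with a weight 2 h + 1 that changes as the index grows — the summation-factor construction is built for this.


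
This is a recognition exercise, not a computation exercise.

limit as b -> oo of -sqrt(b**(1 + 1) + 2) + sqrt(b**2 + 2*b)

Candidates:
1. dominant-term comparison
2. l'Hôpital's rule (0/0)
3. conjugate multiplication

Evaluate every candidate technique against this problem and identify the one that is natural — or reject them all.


Technique: conjugate multiplication — turning the difference into a conjugate-rationalized ratio makes the limit readable.
- dominant-term comparison: no dominant-degree comparison decides it.
- l'Hôpital's rule (0/0): the expression is a difference driving to ∞ − ∞, not a 0/0 quotient — there is no ratio for the rule to differentiate.
- conjugate multiplication: yes — fits the structure here.


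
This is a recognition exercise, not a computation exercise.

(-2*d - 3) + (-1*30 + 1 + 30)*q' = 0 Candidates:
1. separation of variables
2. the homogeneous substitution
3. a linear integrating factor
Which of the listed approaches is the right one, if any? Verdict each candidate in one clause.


Verdict: no special technique — the slope is a pure function of d; integrate both sides and be done.
- separation of variables: any separation here is vacuous (nothing depends on the unknown); direct integration is the honest label.
- the homogeneous substitution: the slope is not a function of the ratio of the variables alone.
- a linear integrating factor: with the unknown absent the integrating factor is a formality; direct integration is the working structure.


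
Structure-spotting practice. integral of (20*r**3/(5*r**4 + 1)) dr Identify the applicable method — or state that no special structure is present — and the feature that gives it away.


Diagnosis: u-substitution — a chain-rule shadow: 20*r**3 alongside a function of 5*r**4 + 1 means u = 5*r**4 + 1 unwinds the composition in one step.


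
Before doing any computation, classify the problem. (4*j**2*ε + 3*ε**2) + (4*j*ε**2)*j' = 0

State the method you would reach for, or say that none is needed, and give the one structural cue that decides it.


Technique: the exact-equation method — d/dj of 4*j**2*ε + 3*ε**2 equals d/dε of 4*j*ε**2: the form is a total differential of one potential — integrate it exactly.


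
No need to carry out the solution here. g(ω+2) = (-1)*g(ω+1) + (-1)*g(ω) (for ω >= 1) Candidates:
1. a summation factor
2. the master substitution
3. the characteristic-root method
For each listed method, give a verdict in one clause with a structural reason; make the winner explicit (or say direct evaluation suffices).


Diagnosis: the characteristic-root method — shift-invariance with fixed coefficients calls for exponential trials; the characteristic polynomial finds every r^ω.
- a summation factor — the recurrence reaches back more than one step, outside the first-order family a summation factor normalizes.
- the master substitution: the recursive argument is a shift of the index, not a fixed fraction of it.
- the characteristic-root method — applicable, and directly so.
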